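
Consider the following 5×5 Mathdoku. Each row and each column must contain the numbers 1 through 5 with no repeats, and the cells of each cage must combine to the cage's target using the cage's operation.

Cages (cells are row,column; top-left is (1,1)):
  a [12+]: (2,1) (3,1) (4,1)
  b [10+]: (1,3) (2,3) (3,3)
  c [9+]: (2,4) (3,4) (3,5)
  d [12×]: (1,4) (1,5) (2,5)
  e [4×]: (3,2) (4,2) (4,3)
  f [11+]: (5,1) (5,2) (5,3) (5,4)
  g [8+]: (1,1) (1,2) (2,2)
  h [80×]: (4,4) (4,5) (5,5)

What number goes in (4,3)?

Cage h needs product 80; hence (4,4) = 4.
Cage h has product 80, leaving (4,5) = 5.
Cage h needs product 80, so (5,5) = 4.
The 3 cells of cage d must have product 12, so (1,4) = 2.
Cage d needs product 12, which forces (1,5) = 3.
Cage d needs product 12, leaving (2,5) = 2.
Cage e has product 4, leaving (3,2) = 2.
Column 5 already has 2, which forces (3,5) = 1.
Row 4 already has 5, which forces (4,1) = 3.
Row 4 already has 4; hence (4,2) = 1.
The 3 cells of cage e must have product 4, leaving (4,3) = 2.
The 3 cells of cage g must have sum 8, so (1,1) = 1.
The 3 cells of cage g must have sum 8, leaving (1,2) = 4.
Row 1 already has 4, which forces (1,3) = 5.
Cage g has sum 8, leaving (2,2) = 3.
Row 2 already has 3; hence (2,4) = 5.
Column 3 already has 5, so (3,3) = 4.
5 is placed in column 4; hence (3,4) = 3.
Cage f has sum 11; hence (5,1) = 2.
Column 2 now contains 3, which forces (5,2) = 5.
Column 4 already has 3, which forces (5,4) = 1.
Row 2 already has 5, leaving (2,1) = 4.
4 is placed in column 3, so (2,3) = 1.
4 is placed in row 3, which forces (3,1) = 5.
Row 5 already has 1; hence (5,3) = 3.
Filled in: 1 4 5 2 3 / 4 3 1 5 2 / 5 2 4 3 1 / 3 1 2 4 5 / 2 5 3 1 4.

2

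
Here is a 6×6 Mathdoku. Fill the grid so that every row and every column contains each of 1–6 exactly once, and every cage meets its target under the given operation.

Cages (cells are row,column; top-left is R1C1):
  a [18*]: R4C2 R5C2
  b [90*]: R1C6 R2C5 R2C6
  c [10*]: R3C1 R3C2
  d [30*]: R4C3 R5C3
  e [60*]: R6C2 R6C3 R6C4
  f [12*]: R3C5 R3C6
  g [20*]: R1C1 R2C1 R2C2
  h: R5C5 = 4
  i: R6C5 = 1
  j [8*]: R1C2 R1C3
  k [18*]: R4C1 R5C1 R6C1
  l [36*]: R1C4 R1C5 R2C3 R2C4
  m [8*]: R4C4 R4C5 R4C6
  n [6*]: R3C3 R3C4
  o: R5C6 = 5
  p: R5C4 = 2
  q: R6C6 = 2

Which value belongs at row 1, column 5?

Cage p is given, so R5C4 = 2.
Cage h is a single given cell, so R5C5 = 4.
O is a freebie; hence R5C6 = 5.
Cage i is a single given cell, leaving R6C5 = 1.
Cage q is given, so R6C6 = 2.
Cage b needs product 90, so R2C5 = 5.
Cage d's pair has product 30; hence R4C3 = 5.
1 is placed in column 5, which forces R4C5 = 2.
Row 5 now contains 5, which forces R5C3 = 6.
The 3 cells of cage g must have product 20, so R1C1 = 5.
5 is placed in column 1, which forces R3C1 = 2.
Row 3 now contains 2, leaving R3C2 = 5.
Row 3 now contains 2; hence R3C3 = 1.
Column 5 already has 2; hence R3C5 = 3.
Cage f's pair has product 12; hence R3C6 = 4.
Cage a needs two cells with product 18, leaving R4C2 = 6.
Column 6 now contains 4, so R4C6 = 1.
6 is placed in row 5; hence R5C2 = 3.
Column 2 already has 3, so R6C2 = 4.
Row 6 already has 4; hence R6C3 = 3.
Row 6 now contains 3; hence R6C4 = 5.
Column 2 already has 4, so R1C2 = 2.
The two cells of cage j must have product 8; hence R1C3 = 4.
3 is placed in column 5, which forces R1C5 = 6.
Row 1 now contains 6, leaving R1C6 = 3.
Cage g has product 20, leaving R2C1 = 4.
Column 2 already has 4; hence R2C2 = 1.
Cage l needs product 36; hence R2C3 = 2.
1 is placed in row 2; hence R2C4 = 3.
Column 6 already has 3, leaving R2C6 = 6.
Row 3 already has 3, leaving R3C4 = 6.
Row 4 already has 1, so R4C1 = 3.
Row 4 already has 1, leaving R4C4 = 4.
Row 5 now contains 3; hence R5C1 = 1.
Row 6 now contains 3, so R6C1 = 6.
Row 1 already has 3, so R1C4 = 1.
The full grid is 5 2 4 1 6 3 / 4 1 2 3 5 6 / 2 5 1 6 3 4 / 3 6 5 4 2 1 / 1 3 6 2 4 5 / 6 4 3 5 1 2.

6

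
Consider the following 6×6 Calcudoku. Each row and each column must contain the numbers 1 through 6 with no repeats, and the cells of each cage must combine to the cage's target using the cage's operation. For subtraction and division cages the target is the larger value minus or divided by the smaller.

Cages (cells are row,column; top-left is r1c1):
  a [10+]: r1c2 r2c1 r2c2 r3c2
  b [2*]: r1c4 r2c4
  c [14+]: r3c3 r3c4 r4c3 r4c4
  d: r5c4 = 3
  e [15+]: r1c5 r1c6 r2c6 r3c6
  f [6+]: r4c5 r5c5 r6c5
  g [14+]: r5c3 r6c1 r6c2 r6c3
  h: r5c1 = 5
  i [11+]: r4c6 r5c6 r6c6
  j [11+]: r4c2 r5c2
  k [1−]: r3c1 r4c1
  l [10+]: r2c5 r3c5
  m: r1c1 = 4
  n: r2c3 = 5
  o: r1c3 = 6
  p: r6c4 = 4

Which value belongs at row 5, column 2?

6

Cage m is given; hence r1c1 = 4.
O is a freebie, which forces r1c3 = 6.
N is a freebie, leaving r2c3 = 5.
H is a freebie; hence r5c1 = 5.
Row 5 now contains 5, leaving r5c2 = 6.
Cage d is given; hence r5c4 = 3.
Cage p is a single given cell; hence r6c4 = 4.
Column 2 now contains 6, leaving r4c2 = 5.
Cage g needs sum 14, leaving r5c3 = 4.
Cage g has sum 14, leaving r6c1 = 6.
Cage c needs sum 14, so r3c4 = 5.
Cage c needs sum 14, so r4c4 = 6.
Row 4 now contains 6, so r4c6 = 4.
Cage i has sum 11; hence r5c6 = 2.
Row 5 already has 2, which forces r5c5 = 1.
The 3 cells of cage i must have sum 11, so r6c6 = 5.
Cage e needs sum 15; hence r1c5 = 5.
Row 6 needs a 2, and only r6c5 is open for it.
Column 5 now contains 2; hence r4c5 = 3.
The only place for 3 in column 3 is r6c3.
Row 6 now contains 3; hence r6c2 = 1.
Cage a needs sum 10, so r2c1 = 1.
1 is placed in row 2, which forces r2c4 = 2.
1 is placed in column 1, so r4c1 = 2.
Row 4 already has 2, which forces r4c3 = 1.
2 is placed in column 4, which forces r1c4 = 1.
Row 1 now contains 1, which forces r1c6 = 3.
3 is placed in column 6; hence r2c6 = 6.
Column 1 now contains 2, leaving r3c1 = 3.
Column 3 now contains 1, leaving r3c3 = 2.
Column 6 now contains 6, which forces r3c6 = 1.
3 is placed in row 1, which forces r1c2 = 2.
Cage a needs sum 10, so r2c2 = 3.
Row 2 already has 6, which forces r2c5 = 4.
2 is placed in row 3, so r3c2 = 4.
Cage l's pair has sum 10, which forces r3c5 = 6.
Filled in: 4 2 6 1 5 3 / 1 3 5 2 4 6 / 3 4 2 5 6 1 / 2 5 1 6 3 4 / 5 6 4 3 1 2 / 6 1 3 4 2 5.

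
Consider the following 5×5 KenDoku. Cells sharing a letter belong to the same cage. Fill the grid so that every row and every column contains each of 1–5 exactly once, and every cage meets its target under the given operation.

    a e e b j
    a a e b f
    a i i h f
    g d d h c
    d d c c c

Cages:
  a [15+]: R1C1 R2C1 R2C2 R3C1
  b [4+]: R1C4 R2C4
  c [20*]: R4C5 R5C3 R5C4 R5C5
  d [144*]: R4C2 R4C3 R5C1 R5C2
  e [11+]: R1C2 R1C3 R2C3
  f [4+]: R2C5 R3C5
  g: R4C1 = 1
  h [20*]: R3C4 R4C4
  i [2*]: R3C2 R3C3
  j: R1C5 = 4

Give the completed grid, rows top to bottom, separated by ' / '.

3 2 5 1 4 / 2 5 4 3 1 / 5 1 2 4 3 / 1 4 3 5 2 / 4 3 1 2 5

J is a freebie, so R1C5 = 4.
Cage g is a single given cell, which forces R4C1 = 1.
1 is placed in row 4, leaving R4C5 = 2.
Row 2 needs a 2, and only R2C1 is open for it.
The only place for 5 in row 4 is R4C4.
Column 4 now contains 5, so R3C4 = 4.
Cage a needs sum 15; hence R2C2 = 5.
Cage e has sum 11; hence R1C3 = 5.
5 is placed in row 1, so R1C1 = 3.
3 is placed in row 1; hence R1C2 = 2.
3 is placed in row 1; hence R1C4 = 1.
Column 4 now contains 1, which forces R2C4 = 3.
Row 2 now contains 3, so R2C5 = 1.
Cage a needs sum 15, which forces R3C1 = 5.
2 is placed in column 2, which forces R3C2 = 1.
1 is placed in row 3, leaving R3C3 = 2.
Column 5 already has 1; hence R3C5 = 3.
3 is placed in column 1, which forces R5C1 = 4.
Row 5 already has 4; hence R5C2 = 3.
Column 3 already has 2; hence R5C3 = 1.
Column 4 now contains 1, leaving R5C4 = 2.
The 4 cells of cage c must have product 20, leaving R5C5 = 5.
Row 2 now contains 3, leaving R2C3 = 4.
Column 2 now contains 3; hence R4C2 = 4.
Cage d has product 144; hence R4C3 = 3.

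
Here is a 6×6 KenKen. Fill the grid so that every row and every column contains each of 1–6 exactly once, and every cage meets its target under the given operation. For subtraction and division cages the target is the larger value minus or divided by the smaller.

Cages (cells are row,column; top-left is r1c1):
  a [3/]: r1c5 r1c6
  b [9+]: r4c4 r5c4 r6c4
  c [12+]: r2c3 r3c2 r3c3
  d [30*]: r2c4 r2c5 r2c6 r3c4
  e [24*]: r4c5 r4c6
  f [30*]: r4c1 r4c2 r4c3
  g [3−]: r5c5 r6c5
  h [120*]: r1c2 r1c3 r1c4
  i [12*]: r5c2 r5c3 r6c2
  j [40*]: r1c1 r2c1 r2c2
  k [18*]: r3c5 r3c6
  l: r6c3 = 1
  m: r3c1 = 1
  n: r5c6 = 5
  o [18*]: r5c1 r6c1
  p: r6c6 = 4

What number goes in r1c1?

2

Cage m is given, so r3c1 = 1.
Cage n is given, which forces r5c6 = 5.
Cage l is given; hence r6c3 = 1.
Cage p is given; hence r6c6 = 4.
The two cells of cage e must have product 24, leaving r4c5 = 4.
Column 6 now contains 4, so r4c6 = 6.
The two cells of cage k must have product 18, so r3c5 = 6.
Column 6 now contains 6; hence r3c6 = 3.
Cage a needs two cells with quotient 3, leaving r1c5 = 3.
Cage a's pair has quotient 3; hence r1c6 = 1.
Column 6 now contains 1; hence r2c6 = 2.
The two cells of cage g must have difference 3; hence r5c5 = 2.
Cage g needs two cells with difference 3, so r6c5 = 5.
The 3 cells of cage j must have product 40, which forces r1c1 = 2.
The 4 cells of cage d must have product 30, leaving r2c4 = 3.
5 is placed in column 5, leaving r2c5 = 1.
Cage d needs product 30; hence r3c4 = 5.
Cage i has product 12, so r5c2 = 1.
Cage c needs sum 12, leaving r2c3 = 6.
Cage b has sum 9, which forces r4c4 = 1.
6 is placed in column 3; hence r5c3 = 4.
Cage b has sum 9, leaving r5c4 = 6.
Cage b has sum 9, which forces r6c4 = 2.
Cage h has product 120, so r1c2 = 6.
4 is placed in column 3, which forces r1c3 = 5.
Column 4 now contains 6; hence r1c4 = 4.
Cage c needs sum 12, which forces r3c2 = 4.
4 is placed in column 3, leaving r3c3 = 2.
Column 3 now contains 2; hence r4c3 = 3.
Row 5 already has 6, leaving r5c1 = 3.
The two cells of cage o must have product 18, so r6c1 = 6.
Row 6 already has 2, which forces r6c2 = 3.
Cage j has product 40, so r2c1 = 4.
4 is placed in column 2, leaving r2c2 = 5.
3 is placed in row 4, which forces r4c1 = 5.
Cage f has product 30, which forces r4c2 = 2.
Completed grid: 2 6 5 4 3 1 / 4 5 6 3 1 2 / 1 4 2 5 6 3 / 5 2 3 1 4 6 / 3 1 4 6 2 5 / 6 3 1 2 5 4.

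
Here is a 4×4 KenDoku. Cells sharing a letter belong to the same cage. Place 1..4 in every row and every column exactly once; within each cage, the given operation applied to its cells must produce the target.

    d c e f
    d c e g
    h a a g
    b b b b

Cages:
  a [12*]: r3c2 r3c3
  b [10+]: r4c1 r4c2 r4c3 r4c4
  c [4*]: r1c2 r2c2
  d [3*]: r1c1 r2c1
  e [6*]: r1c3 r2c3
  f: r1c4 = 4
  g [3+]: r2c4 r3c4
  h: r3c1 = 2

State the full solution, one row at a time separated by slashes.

Cage f is a single given cell, which forces r1c4 = 4.
Cage h is a single given cell, which forces r3c1 = 2.
2 is placed in row 3; hence r3c4 = 1.
Row 1 now contains 4, which forces r1c2 = 1.
Cage c's pair has product 4, so r2c2 = 4.
Column 4 now contains 1, so r2c4 = 2.
Column 2 now contains 4, so r3c2 = 3.
3 is placed in row 3; hence r3c3 = 4.
Column 2 now contains 3, leaving r4c2 = 2.
Column 4 now contains 2, which forces r4c4 = 3.
1 is placed in row 1, leaving r1c1 = 3.
Cage e needs two cells with product 6, which forces r1c3 = 2.
Cage d needs two cells with product 3, so r2c1 = 1.
2 is placed in row 2, leaving r2c3 = 3.
Cage b needs sum 10, so r4c1 = 4.
Row 4 already has 3, so r4c3 = 1.

3 1 2 4 / 1 4 3 2 / 2 3 4 1 / 4 2 1 3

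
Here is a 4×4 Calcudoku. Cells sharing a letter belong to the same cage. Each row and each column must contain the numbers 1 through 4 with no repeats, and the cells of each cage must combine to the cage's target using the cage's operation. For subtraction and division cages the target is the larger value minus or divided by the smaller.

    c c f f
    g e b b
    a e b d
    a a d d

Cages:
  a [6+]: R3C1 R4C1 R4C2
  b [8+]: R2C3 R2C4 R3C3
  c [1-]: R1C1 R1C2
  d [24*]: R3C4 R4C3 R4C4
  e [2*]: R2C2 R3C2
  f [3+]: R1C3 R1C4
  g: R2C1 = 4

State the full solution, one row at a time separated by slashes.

3 4 1 2 / 4 2 3 1 / 2 1 4 3 / 1 3 2 4

Cage g is given, which forces R2C1 = 4.
The only place for 4 in row 1 is R1C2.
Cage c needs two cells with difference 1, leaving R1C1 = 3.
The 3 cells of cage a must have sum 6; hence R4C2 = 3.
Cage d needs product 24, so R3C4 = 3.
The 3 cells of cage b must have sum 8; hence R2C3 = 3.
3 is placed in column 4, which forces R2C4 = 1.
Row 3 now contains 3, leaving R3C3 = 4.
4 is placed in column 3, so R4C3 = 2.
Row 4 already has 2, which forces R4C4 = 4.
Column 3 already has 2, leaving R1C3 = 1.
Column 4 now contains 1; hence R1C4 = 2.
Row 2 already has 1, which forces R2C2 = 2.
Cage a needs sum 6, leaving R3C1 = 2.
Cage e needs two cells with product 2, so R3C2 = 1.
Row 4 already has 2, so R4C1 = 1.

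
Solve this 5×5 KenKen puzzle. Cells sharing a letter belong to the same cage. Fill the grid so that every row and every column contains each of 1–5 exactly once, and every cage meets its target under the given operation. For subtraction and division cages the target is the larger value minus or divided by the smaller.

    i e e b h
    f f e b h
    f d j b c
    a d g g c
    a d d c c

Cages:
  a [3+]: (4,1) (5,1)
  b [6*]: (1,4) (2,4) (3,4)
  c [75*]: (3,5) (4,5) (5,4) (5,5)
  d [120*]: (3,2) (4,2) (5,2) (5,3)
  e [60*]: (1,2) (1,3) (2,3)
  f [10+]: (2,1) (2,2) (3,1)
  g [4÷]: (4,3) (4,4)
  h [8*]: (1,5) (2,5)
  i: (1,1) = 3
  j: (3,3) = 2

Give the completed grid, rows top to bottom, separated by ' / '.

Cage i is a single given cell, so (1,1) = 3.
J is a freebie, so (3,3) = 2.
The 4 cells of cage c must have product 75, so (5,4) = 5.
Cage e has product 60, leaving (2,3) = 3.
Column 3 now contains 3, leaving (5,3) = 4.
Cage e needs product 60, so (1,2) = 4.
4 is placed in column 3, so (1,3) = 5.
Row 1 now contains 4, leaving (1,5) = 2.
2 is placed in column 5, which forces (2,5) = 4.
The 3 cells of cage b must have product 6, so (3,4) = 3.
4 is placed in column 3, so (4,3) = 1.
The two cells of cage g must have quotient 4; hence (4,4) = 4.
2 is placed in row 1, which forces (1,4) = 1.
Cage b has product 6, which forces (2,4) = 2.
The 3 cells of cage f must have sum 10; hence (3,1) = 4.
Row 3 already has 3, leaving (3,2) = 5.
5 is placed in row 3, so (3,5) = 1.
1 is placed in row 4; hence (4,1) = 2.
2 is placed in row 4, so (4,2) = 3.
Row 4 already has 3, which forces (4,5) = 5.
The two cells of cage a must have sum 3, which forces (5,1) = 1.
Column 2 now contains 3; hence (5,2) = 2.
Column 5 now contains 1, which forces (5,5) = 3.
Column 1 now contains 1, so (2,1) = 5.
5 is placed in column 2, which forces (2,2) = 1.

3 4 5 1 2 / 5 1 3 2 4 / 4 5 2 3 1 / 2 3 1 4 5 / 1 2 4 5 3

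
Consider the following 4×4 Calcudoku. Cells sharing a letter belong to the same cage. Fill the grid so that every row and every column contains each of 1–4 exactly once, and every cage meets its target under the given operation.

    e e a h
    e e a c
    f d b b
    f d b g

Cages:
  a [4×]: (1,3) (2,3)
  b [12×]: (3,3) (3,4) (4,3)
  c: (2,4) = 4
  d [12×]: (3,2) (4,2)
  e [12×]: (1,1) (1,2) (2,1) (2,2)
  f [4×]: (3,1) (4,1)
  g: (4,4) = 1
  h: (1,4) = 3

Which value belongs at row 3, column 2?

4

H is a freebie, which forces (1,4) = 3.
C is a freebie, which forces (2,4) = 4.
Cage g is given, which forces (4,4) = 1.
The two cells of cage a must have product 4; hence (1,3) = 4.
Row 2 already has 4, which forces (2,3) = 1.
Cage f needs two cells with product 4, so (3,1) = 1.
Cage b has product 12, so (3,3) = 3.
1 is placed in column 4; hence (3,4) = 2.
Row 4 already has 1, so (4,1) = 4.
4 is placed in row 4, so (4,2) = 3.
Cage b has product 12, leaving (4,3) = 2.
Column 1 now contains 1, which forces (1,1) = 2.
Cage e has product 12, so (1,2) = 1.
The 4 cells of cage e must have product 12, so (2,1) = 3.
3 is placed in column 2, which forces (2,2) = 2.
3 is placed in row 3, so (3,2) = 4.
Completed grid: 2 1 4 3 / 3 2 1 4 / 1 4 3 2 / 4 3 2 1.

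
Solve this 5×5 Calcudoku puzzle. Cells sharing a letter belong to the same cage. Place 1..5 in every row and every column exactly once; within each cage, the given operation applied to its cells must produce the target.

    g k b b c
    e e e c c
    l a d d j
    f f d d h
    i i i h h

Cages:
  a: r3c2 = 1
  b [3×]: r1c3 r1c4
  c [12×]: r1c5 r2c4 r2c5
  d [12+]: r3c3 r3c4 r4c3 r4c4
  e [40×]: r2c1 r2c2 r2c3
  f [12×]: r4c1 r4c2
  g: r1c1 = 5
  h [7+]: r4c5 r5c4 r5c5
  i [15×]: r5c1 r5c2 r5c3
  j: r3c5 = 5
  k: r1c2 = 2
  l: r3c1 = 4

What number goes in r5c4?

4

Cage g is a single given cell, which forces r1c1 = 5.
Cage k is given, leaving r1c2 = 2.
Cage l is given; hence r3c1 = 4.
Cage a is a single given cell; hence r3c2 = 1.
Cage j is a single given cell, leaving r3c5 = 5.
Column 1 now contains 4, so r4c1 = 3.
3 is placed in row 4; hence r4c2 = 4.
Column 1 already has 3, so r5c1 = 1.
Column 1 now contains 4; hence r2c1 = 2.
Column 2 now contains 4, leaving r2c2 = 5.
The 3 cells of cage e must have product 40, so r2c3 = 4.
Column 2 already has 5; hence r5c2 = 3.
Row 5 now contains 3, so r5c3 = 5.
Cage c needs product 12, so r1c5 = 4.
Cage d needs sum 12, leaving r3c3 = 3.
Cage d needs sum 12, so r3c4 = 2.
Column 3 already has 5, so r4c3 = 2.
The 4 cells of cage d must have sum 12, so r4c4 = 5.
Cage h has sum 7, leaving r4c5 = 1.
2 is placed in column 4, so r5c4 = 4.
Column 5 now contains 4, which forces r5c5 = 2.
Column 3 already has 3; hence r1c3 = 1.
Cage b needs two cells with product 3, which forces r1c4 = 3.
Cage c has product 12, leaving r2c4 = 1.
Column 5 now contains 1, so r2c5 = 3.
The full grid is 5 2 1 3 4 / 2 5 4 1 3 / 4 1 3 2 5 / 3 4 2 5 1 / 1 3 5 4 2.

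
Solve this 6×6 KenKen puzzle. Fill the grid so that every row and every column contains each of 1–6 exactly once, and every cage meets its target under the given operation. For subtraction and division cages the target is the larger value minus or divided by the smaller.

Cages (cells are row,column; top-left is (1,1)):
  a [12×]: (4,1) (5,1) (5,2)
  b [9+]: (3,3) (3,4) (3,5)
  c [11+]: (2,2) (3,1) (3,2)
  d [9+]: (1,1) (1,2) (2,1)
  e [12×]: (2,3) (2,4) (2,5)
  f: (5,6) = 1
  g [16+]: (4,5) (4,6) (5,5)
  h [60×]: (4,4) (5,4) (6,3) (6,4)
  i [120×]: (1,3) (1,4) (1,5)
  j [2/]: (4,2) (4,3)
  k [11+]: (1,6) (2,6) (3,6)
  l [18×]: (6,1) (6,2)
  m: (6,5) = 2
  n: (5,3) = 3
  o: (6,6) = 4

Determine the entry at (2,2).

2

Cage n is given, which forces (5,3) = 3.
F is a freebie, so (5,6) = 1.
M is a freebie; hence (6,5) = 2.
O is a freebie, so (6,6) = 4.
Cage a needs product 12, so (4,1) = 1.
Row 1 needs a 1, and only (1,2) is open for it.
In row 5, 4 can only go at (5,4), so (5,4) = 4.
The only place for 5 in row 5 is (5,5).
The 3 cells of cage g must have sum 16, so (4,5) = 6.
Cage g has sum 16; hence (4,6) = 5.
Column 5 now contains 6, leaving (1,5) = 4.
Row 4 already has 5, which forces (4,4) = 3.
In column 1, 4 can only go at (3,1), so (3,1) = 4.
The only place for 5 in column 1 is (2,1).
Cage d needs sum 9, which forces (1,1) = 3.
Row 1 already has 3, so (1,6) = 2.
Column 1 now contains 3, leaving (6,1) = 6.
Row 6 now contains 6; hence (6,2) = 3.
The 3 cells of cage c must have sum 11, which forces (2,2) = 2.
Column 2 now contains 3, so (3,2) = 5.
Column 2 already has 2, which forces (4,2) = 4.
Row 4 now contains 4; hence (4,3) = 2.
Column 1 now contains 6, which forces (5,1) = 2.
The 3 cells of cage a must have product 12; hence (5,2) = 6.
Cage e needs product 12, so (2,3) = 4.
Cage e needs product 12, which forces (2,4) = 1.
The 3 cells of cage e must have product 12, leaving (2,5) = 3.
Row 2 now contains 3, so (2,6) = 6.
The 3 cells of cage b must have sum 9, leaving (3,3) = 6.
Cage b needs sum 9; hence (3,4) = 2.
Cage b has sum 9, which forces (3,5) = 1.
Column 6 already has 6, which forces (3,6) = 3.
Column 4 now contains 1; hence (6,4) = 5.
Column 3 already has 6, so (1,3) = 5.
Column 4 already has 5, leaving (1,4) = 6.
Row 6 now contains 5; hence (6,3) = 1.
Filled in: 3 1 5 6 4 2 / 5 2 4 1 3 6 / 4 5 6 2 1 3 / 1 4 2 3 6 5 / 2 6 3 4 5 1 / 6 3 1 5 2 4.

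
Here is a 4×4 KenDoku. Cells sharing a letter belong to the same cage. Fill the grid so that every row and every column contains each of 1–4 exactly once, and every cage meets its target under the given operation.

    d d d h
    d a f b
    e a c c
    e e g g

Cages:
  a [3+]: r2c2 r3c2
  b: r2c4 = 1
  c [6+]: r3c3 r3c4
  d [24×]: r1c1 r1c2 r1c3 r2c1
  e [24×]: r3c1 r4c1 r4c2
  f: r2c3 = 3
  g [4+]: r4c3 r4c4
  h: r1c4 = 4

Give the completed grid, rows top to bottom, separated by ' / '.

1 3 2 4 / 4 2 3 1 / 3 1 4 2 / 2 4 1 3

Cage h is a single given cell, leaving r1c4 = 4.
Cage f is a single given cell, so r2c3 = 3.
B is a freebie, so r2c4 = 1.
4 is placed in column 4, so r3c4 = 2.
3 is placed in column 3, which forces r4c3 = 1.
Column 4 now contains 1, leaving r4c4 = 3.
Column 3 already has 1, which forces r1c3 = 2.
The 4 cells of cage d must have product 24; hence r2c1 = 4.
1 is placed in row 2, leaving r2c2 = 2.
Cage e needs product 24; hence r3c1 = 3.
2 is placed in row 3, leaving r3c2 = 1.
2 is placed in row 3; hence r3c3 = 4.
Column 1 already has 4, so r4c1 = 2.
Column 2 already has 2, so r4c2 = 4.
3 is placed in column 1, so r1c1 = 1.
1 is placed in column 2, which forces r1c2 = 3.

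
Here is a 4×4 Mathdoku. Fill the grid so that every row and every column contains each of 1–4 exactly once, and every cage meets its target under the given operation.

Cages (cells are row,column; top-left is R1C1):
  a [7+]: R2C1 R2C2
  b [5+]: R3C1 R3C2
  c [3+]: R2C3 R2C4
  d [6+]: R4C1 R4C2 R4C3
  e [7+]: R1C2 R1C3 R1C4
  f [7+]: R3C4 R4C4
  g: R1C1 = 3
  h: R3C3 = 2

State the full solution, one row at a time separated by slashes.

G is a freebie, so R1C1 = 3.
Column 1 now contains 3, leaving R2C1 = 4.
4 is placed in row 2, so R2C2 = 3.
Cage h is given, leaving R3C3 = 2.
Column 3 already has 2; hence R2C3 = 1.
Cage c's pair has sum 3; hence R2C4 = 2.
2 is placed in row 3, leaving R3C1 = 1.
The two cells of cage b must have sum 5, which forces R3C2 = 4.
4 is placed in row 3, leaving R3C4 = 3.
Column 1 now contains 1, which forces R4C1 = 2.
Row 4 already has 2, so R4C2 = 1.
The 3 cells of cage d must have sum 6, which forces R4C3 = 3.
3 is placed in column 4, leaving R4C4 = 4.
Column 2 already has 1, leaving R1C2 = 2.
Column 3 now contains 1, which forces R1C3 = 4.
4 is placed in column 4; hence R1C4 = 1.

3 2 4 1 / 4 3 1 2 / 1 4 2 3 / 2 1 3 4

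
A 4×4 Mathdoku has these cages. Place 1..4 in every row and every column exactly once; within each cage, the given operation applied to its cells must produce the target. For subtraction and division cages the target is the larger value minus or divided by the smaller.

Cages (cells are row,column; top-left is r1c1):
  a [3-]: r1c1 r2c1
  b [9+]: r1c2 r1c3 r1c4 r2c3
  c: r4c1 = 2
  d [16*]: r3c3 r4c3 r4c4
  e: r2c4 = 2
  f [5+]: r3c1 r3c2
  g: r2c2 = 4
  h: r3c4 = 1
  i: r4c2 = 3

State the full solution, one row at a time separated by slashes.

4 1 2 3 / 1 4 3 2 / 3 2 4 1 / 2 3 1 4

Cage g is given, so r2c2 = 4.
Cage e is a single given cell, which forces r2c4 = 2.
Cage h is a single given cell, which forces r3c4 = 1.
Cage c is given; hence r4c1 = 2.
Cage i is a single given cell, so r4c2 = 3.
Column 4 already has 2, leaving r4c4 = 4.
Cage a's pair has difference 3, which forces r1c1 = 4.
Column 4 now contains 4, which forces r1c4 = 3.
Row 2 already has 4, which forces r2c1 = 1.
Row 2 already has 1; hence r2c3 = 3.
The two cells of cage f must have sum 5, which forces r3c1 = 3.
Column 2 already has 3; hence r3c2 = 2.
The 3 cells of cage d must have product 16; hence r3c3 = 4.
Row 4 already has 4, which forces r4c3 = 1.
Column 2 already has 2; hence r1c2 = 1.
Column 3 already has 1, leaving r1c3 = 2.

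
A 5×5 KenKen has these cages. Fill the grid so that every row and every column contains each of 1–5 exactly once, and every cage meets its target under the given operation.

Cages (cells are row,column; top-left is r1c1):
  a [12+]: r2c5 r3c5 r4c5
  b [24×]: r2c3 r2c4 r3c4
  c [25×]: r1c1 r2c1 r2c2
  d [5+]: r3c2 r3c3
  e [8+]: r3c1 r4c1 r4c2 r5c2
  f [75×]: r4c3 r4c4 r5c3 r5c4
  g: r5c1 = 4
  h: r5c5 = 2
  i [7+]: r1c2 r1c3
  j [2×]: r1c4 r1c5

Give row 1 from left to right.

5 3 4 2 1

The 3 cells of cage c must have product 25, which forces r1c1 = 5.
Cage c needs product 25, leaving r2c1 = 1.
The 3 cells of cage c must have product 25; hence r2c2 = 5.
G is a freebie, which forces r5c1 = 4.
Cage h is given; hence r5c5 = 2.
Cage j's pair has product 2, which forces r1c4 = 2.
Column 5 now contains 2, leaving r1c5 = 1.
The 4 cells of cage e must have sum 8; hence r3c1 = 2.
The 4 cells of cage e must have sum 8, leaving r4c1 = 3.
Cage e needs sum 8; hence r4c2 = 2.
Cage e needs sum 8, leaving r5c2 = 1.
Cage b has product 24, so r2c3 = 2.
Cage d needs two cells with sum 5, leaving r3c2 = 4.
The two cells of cage d must have sum 5, which forces r3c3 = 1.
Row 3 now contains 4, so r3c4 = 3.
Row 3 already has 3, so r3c5 = 5.
1 is placed in column 3, which forces r4c3 = 5.
5 is placed in row 4, which forces r4c4 = 1.
Column 5 already has 5, which forces r4c5 = 4.
Column 3 already has 5, so r5c3 = 3.
Column 4 already has 3; hence r5c4 = 5.
Column 2 now contains 4; hence r1c2 = 3.
Column 3 already has 3, leaving r1c3 = 4.
Column 4 already has 3; hence r2c4 = 4.
4 is placed in column 5; hence r2c5 = 3.
The full grid is 5 3 4 2 1 / 1 5 2 4 3 / 2 4 1 3 5 / 3 2 5 1 4 / 4 1 3 5 2.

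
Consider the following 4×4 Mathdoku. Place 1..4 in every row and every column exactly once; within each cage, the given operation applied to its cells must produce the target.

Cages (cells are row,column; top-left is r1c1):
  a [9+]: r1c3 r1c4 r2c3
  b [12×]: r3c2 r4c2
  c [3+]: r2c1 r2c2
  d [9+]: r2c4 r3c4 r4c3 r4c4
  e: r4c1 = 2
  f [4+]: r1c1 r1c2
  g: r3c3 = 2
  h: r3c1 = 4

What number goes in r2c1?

Cage h is given; hence r3c1 = 4.
Row 3 now contains 4, leaving r3c2 = 3.
G is a freebie, leaving r3c3 = 2.
2 is placed in row 3, which forces r3c4 = 1.
E is a freebie, which forces r4c1 = 2.
Column 2 already has 3; hence r4c2 = 4.
Row 4 now contains 4; hence r4c4 = 3.
Cage f needs two cells with sum 4, leaving r1c1 = 3.
Column 2 already has 3; hence r1c2 = 1.
Row 1 already has 1, so r1c3 = 4.
Row 1 already has 4, leaving r1c4 = 2.
Column 1 already has 2, leaving r2c1 = 1.
Cage c's pair has sum 3, leaving r2c2 = 2.
4 is placed in column 3, which forces r2c3 = 3.
Cage d needs sum 9, leaving r2c4 = 4.
Row 4 now contains 3, leaving r4c3 = 1.
The full grid is 3 1 4 2 / 1 2 3 4 / 4 3 2 1 / 2 4 1 3.

1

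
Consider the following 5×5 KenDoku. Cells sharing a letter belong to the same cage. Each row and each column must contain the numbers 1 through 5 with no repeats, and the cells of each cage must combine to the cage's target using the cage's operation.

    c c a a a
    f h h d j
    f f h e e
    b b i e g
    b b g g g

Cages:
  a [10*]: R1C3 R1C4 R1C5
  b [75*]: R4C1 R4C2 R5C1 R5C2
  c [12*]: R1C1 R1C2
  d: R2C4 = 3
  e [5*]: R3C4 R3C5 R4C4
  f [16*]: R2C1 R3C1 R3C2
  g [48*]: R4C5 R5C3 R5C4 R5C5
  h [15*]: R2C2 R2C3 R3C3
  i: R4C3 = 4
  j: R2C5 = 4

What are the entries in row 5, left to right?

1 5 2 4 3

Cage d is a single given cell; hence R2C4 = 3.
Cage j is a single given cell, which forces R2C5 = 4.
The 3 cells of cage e must have product 5; hence R3C4 = 5.
Cage e needs product 5, leaving R3C5 = 1.
Cage i is given, which forces R4C3 = 4.
Cage e needs product 5, which forces R4C4 = 1.
Column 5 already has 4, which forces R4C5 = 2.
Column 5 already has 1, so R5C5 = 3.
Cage a has product 10, leaving R1C3 = 1.
Column 4 now contains 1, which forces R1C4 = 2.
Column 5 already has 2; hence R1C5 = 5.
Row 2 already has 4; hence R2C1 = 2.
1 is placed in column 3, leaving R2C3 = 5.
Row 3 now contains 1, so R3C1 = 4.
Cage f has product 16, which forces R3C2 = 2.
Row 3 now contains 1, so R3C3 = 3.
The 4 cells of cage g must have product 48, so R5C3 = 2.
Cage g has product 48; hence R5C4 = 4.
Column 1 now contains 4, which forces R1C1 = 3.
The two cells of cage c must have product 12, which forces R1C2 = 4.
5 is placed in row 2, which forces R2C2 = 1.
Column 1 already has 3, so R4C1 = 5.
Row 4 now contains 5, which forces R4C2 = 3.
5 is placed in column 1, leaving R5C1 = 1.
1 is placed in column 2; hence R5C2 = 5.
The full grid is 3 4 1 2 5 / 2 1 5 3 4 / 4 2 3 5 1 / 5 3 4 1 2 / 1 5 2 4 3.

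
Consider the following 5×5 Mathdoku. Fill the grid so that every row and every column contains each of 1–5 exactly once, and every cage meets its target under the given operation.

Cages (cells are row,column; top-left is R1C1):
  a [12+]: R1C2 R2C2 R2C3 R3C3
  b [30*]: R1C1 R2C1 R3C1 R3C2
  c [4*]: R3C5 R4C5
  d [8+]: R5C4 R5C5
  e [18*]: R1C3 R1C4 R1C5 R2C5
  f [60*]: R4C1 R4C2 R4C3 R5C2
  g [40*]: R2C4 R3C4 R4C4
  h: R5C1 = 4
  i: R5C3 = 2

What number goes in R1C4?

Cage e needs product 18, which forces R2C5 = 3.
Cage h is a single given cell, which forces R5C1 = 4.
I is a freebie, leaving R5C3 = 2.
Column 5 now contains 3, which forces R5C5 = 5.
Row 5 now contains 5, which forces R5C4 = 3.
Cage e needs product 18; hence R1C3 = 3.
Row 5 now contains 3, which forces R5C2 = 1.
Row 1 needs a 4, and only R1C2 is open for it.
Cage a needs sum 12, leaving R2C2 = 2.
Cage f has product 60, leaving R4C3 = 4.
Row 4 now contains 4, so R4C5 = 1.
The 4 cells of cage e must have product 18, so R1C4 = 1.
Column 5 now contains 1, which forces R1C5 = 2.
Column 5 now contains 1; hence R3C5 = 4.
Row 1 now contains 2, so R1C1 = 5.
Cage b needs product 30; hence R2C1 = 1.
Row 2 already has 1, which forces R2C3 = 5.
Cage g has product 40, so R2C4 = 4.
Cage b needs product 30, so R3C1 = 2.
Cage b needs product 30; hence R3C2 = 3.
5 is placed in column 3, which forces R3C3 = 1.
2 is placed in row 3; hence R3C4 = 5.
Column 1 already has 5, which forces R4C1 = 3.
Column 2 now contains 3, so R4C2 = 5.
Column 4 already has 5, which forces R4C4 = 2.
The full grid is 5 4 3 1 2 / 1 2 5 4 3 / 2 3 1 5 4 / 3 5 4 2 1 / 4 1 2 3 5.

1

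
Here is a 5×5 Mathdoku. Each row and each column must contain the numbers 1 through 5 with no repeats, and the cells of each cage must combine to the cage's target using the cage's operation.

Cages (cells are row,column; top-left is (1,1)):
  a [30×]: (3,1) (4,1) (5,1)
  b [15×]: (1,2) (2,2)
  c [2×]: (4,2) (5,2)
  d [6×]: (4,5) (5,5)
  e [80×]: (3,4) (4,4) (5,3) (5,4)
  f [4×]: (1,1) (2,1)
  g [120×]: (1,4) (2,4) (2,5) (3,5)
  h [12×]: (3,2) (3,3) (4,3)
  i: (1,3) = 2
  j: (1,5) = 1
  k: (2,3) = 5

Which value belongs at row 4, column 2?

I is a freebie, which forces (1,3) = 2.
J is a freebie, so (1,5) = 1.
Cage k is a single given cell, so (2,3) = 5.
Column 3 already has 2, leaving (5,3) = 4.
1 is placed in row 1, leaving (1,1) = 4.
The two cells of cage b must have product 15, so (1,2) = 5.
Row 1 already has 5; hence (1,4) = 3.
Cage f needs two cells with product 4, so (2,1) = 1.
Row 2 now contains 5, so (2,2) = 3.
Cage h has product 12, which forces (3,2) = 4.
Cage g has product 120, which forces (3,5) = 5.
The 4 cells of cage e must have product 80, which forces (4,4) = 4.
Column 4 already has 4, leaving (2,4) = 2.
The 4 cells of cage g must have product 120, which forces (2,5) = 4.
Row 3 already has 5, leaving (3,4) = 1.
Cage e has product 80, leaving (5,4) = 5.
1 is placed in row 3, which forces (3,3) = 3.
Cage a needs product 30; hence (4,1) = 5.
Cage h has product 12, leaving (4,3) = 1.
Row 3 now contains 3; hence (3,1) = 2.
Row 4 already has 1, which forces (4,2) = 2.
2 is placed in row 4; hence (4,5) = 3.
The 3 cells of cage a must have product 30, so (5,1) = 3.
Cage c needs two cells with product 2, leaving (5,2) = 1.
Column 5 already has 3, which forces (5,5) = 2.
The full grid is 4 5 2 3 1 / 1 3 5 2 4 / 2 4 3 1 5 / 5 2 1 4 3 / 3 1 4 5 2.

2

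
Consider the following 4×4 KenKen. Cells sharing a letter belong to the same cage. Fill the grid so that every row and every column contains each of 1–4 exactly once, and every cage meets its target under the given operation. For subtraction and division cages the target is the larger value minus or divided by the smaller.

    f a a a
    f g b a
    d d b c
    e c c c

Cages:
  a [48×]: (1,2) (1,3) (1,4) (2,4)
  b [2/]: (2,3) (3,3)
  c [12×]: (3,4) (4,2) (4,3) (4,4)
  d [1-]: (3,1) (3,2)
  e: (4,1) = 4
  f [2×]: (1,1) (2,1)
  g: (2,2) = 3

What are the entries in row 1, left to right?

2 1 4 3

Cage g is a single given cell; hence (2,2) = 3.
Cage e is given, leaving (4,1) = 4.
Cage c has product 12, which forces (3,4) = 2.
Cage b's pair has quotient 2; hence (2,3) = 2.
Column 4 already has 2; hence (2,4) = 4.
The two cells of cage d must have difference 1, leaving (3,1) = 3.
The two cells of cage d must have difference 1; hence (3,2) = 4.
Row 3 now contains 4, leaving (3,3) = 1.
1 is placed in column 3, leaving (4,3) = 3.
3 is placed in row 4, so (4,4) = 1.
Cage f's pair has product 2, so (1,1) = 2.
Column 2 now contains 4, so (1,2) = 1.
3 is placed in column 3, leaving (1,3) = 4.
1 is placed in column 4, leaving (1,4) = 3.
Row 2 now contains 2, which forces (2,1) = 1.
1 is placed in row 4; hence (4,2) = 2.
The full grid is 2 1 4 3 / 1 3 2 4 / 3 4 1 2 / 4 2 3 1.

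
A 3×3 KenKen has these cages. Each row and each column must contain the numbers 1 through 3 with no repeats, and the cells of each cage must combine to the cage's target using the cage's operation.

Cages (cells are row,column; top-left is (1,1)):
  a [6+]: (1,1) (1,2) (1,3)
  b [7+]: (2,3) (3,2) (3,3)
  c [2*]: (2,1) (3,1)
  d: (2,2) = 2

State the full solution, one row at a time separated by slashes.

3 1 2 / 1 2 3 / 2 3 1

Cage d is given, so (2,2) = 2.
2 is placed in row 2, which forces (2,3) = 3.
2 is placed in column 2, leaving (3,2) = 3.
Column 3 already has 3; hence (3,3) = 1.
Cage a needs sum 6, so (1,1) = 3.
3 is placed in column 2; hence (1,2) = 1.
Column 3 now contains 1; hence (1,3) = 2.
2 is placed in row 2, which forces (2,1) = 1.
Row 3 already has 1, which forces (3,1) = 2.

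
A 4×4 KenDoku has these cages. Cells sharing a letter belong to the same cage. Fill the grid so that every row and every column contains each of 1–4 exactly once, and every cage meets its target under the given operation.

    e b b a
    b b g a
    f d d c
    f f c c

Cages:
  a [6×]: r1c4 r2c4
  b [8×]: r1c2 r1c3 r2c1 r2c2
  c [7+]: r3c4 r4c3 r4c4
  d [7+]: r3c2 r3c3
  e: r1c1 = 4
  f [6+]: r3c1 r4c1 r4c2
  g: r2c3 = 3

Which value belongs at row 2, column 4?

Cage e is given, leaving r1c1 = 4.
Cage g is a single given cell, leaving r2c3 = 3.
Row 2 already has 3, leaving r2c4 = 2.
Column 3 already has 3, which forces r3c3 = 4.
2 is placed in column 4, which forces r1c4 = 3.
2 is placed in row 2; hence r2c1 = 1.
Cage b has product 8; hence r2c2 = 4.
Row 3 already has 4, so r3c2 = 3.
The 3 cells of cage c must have sum 7; hence r3c4 = 1.
Cage c needs sum 7; hence r4c3 = 2.
Cage c needs sum 7; hence r4c4 = 4.
Cage b has product 8, leaving r1c2 = 2.
Column 3 already has 2, so r1c3 = 1.
3 is placed in row 3, leaving r3c1 = 2.
2 is placed in row 4, which forces r4c1 = 3.
2 is placed in row 4; hence r4c2 = 1.
Filled in: 4 2 1 3 / 1 4 3 2 / 2 3 4 1 / 3 1 2 4.

2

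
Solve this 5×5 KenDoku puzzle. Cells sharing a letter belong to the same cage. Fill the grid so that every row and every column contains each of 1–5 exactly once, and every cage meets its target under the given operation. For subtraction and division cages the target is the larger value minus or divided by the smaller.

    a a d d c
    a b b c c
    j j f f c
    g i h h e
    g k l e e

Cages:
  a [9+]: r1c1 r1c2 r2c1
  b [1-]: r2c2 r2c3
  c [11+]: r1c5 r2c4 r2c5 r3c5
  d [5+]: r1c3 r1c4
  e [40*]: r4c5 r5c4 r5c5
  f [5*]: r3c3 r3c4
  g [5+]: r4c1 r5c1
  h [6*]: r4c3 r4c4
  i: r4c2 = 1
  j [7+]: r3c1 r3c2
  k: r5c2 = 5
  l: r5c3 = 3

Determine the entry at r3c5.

2

I is a freebie, so r4c2 = 1.
K is a freebie; hence r5c2 = 5.
Cage l is a single given cell; hence r5c3 = 3.
Column 3 already has 3, which forces r4c3 = 2.
Cage h needs two cells with product 6, leaving r4c4 = 3.
Cage e has product 40, which forces r4c5 = 5.
Row 4 already has 3; hence r4c1 = 4.
Cage g needs two cells with sum 5, leaving r5c1 = 1.
The only place for 5 in row 1 is r1c1.
The 3 cells of cage a must have sum 9, so r1c2 = 2.
Cage a needs sum 9; hence r2c1 = 2.
5 is placed in column 1; hence r3c1 = 3.
The two cells of cage j must have sum 7, so r3c2 = 4.
Column 2 now contains 4, which forces r2c2 = 3.
The two cells of cage b must have difference 1, leaving r2c3 = 4.
Row 2 now contains 4, which forces r2c4 = 5.
Row 2 now contains 3, so r2c5 = 1.
5 is placed in column 4; hence r3c4 = 1.
The 4 cells of cage c must have sum 11, leaving r3c5 = 2.
Column 5 already has 2; hence r5c5 = 4.
Column 3 now contains 4, leaving r1c3 = 1.
1 is placed in column 4; hence r1c4 = 4.
Column 5 already has 4, so r1c5 = 3.
Row 3 already has 1, leaving r3c3 = 5.
Row 5 already has 4, so r5c4 = 2.
Completed grid: 5 2 1 4 3 / 2 3 4 5 1 / 3 4 5 1 2 / 4 1 2 3 5 / 1 5 3 2 4.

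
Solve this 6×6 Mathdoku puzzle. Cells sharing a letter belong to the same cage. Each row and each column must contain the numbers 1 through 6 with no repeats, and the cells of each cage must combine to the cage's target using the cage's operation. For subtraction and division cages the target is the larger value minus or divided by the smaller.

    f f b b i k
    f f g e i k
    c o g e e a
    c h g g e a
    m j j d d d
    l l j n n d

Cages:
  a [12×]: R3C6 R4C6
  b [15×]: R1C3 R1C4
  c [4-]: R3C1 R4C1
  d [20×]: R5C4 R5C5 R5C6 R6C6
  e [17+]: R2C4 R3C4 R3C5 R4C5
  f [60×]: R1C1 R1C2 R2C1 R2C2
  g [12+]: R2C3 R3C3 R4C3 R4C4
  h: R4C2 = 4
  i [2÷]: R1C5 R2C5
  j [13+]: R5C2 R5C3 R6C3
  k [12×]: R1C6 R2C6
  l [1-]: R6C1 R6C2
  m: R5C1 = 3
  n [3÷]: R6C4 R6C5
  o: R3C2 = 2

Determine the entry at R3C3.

O is a freebie, leaving R3C2 = 2.
H is a freebie; hence R4C2 = 4.
Cage m is given, so R5C1 = 3.
In row 6, 4 can only go at R6C1, so R6C1 = 4.
The only place for 3 in column 2 is R6C2.
Row 6 needs a 1, and only R6C6 is open for it.
Row 5 needs a 2, and only R5C3 is open for it.
Row 5 needs a 6, and only R5C2 is open for it.
The 3 cells of cage j must have sum 13, leaving R6C3 = 5.
Column 3 now contains 5, so R1C3 = 3.
Cage b needs two cells with product 15; hence R1C4 = 5.
5 is placed in row 1, which forces R1C2 = 1.
Cage f has product 60, which forces R2C2 = 5.
The 4 cells of cage g must have sum 12; hence R4C3 = 6.
The 4 cells of cage g must have sum 12, leaving R4C4 = 1.
Column 4 now contains 1, which forces R5C4 = 4.
Row 5 now contains 4; hence R5C6 = 5.
Row 5 already has 5, so R5C5 = 1.
In row 2, 1 can only go at R2C3, so R2C3 = 1.
Column 3 now contains 1, so R3C3 = 4.
4 is placed in row 3, so R3C6 = 6.
Cage k's pair has product 12, so R1C6 = 4.
The 4 cells of cage e must have sum 17, leaving R2C4 = 6.
Cage k's pair has product 12, which forces R2C6 = 3.
Row 3 already has 6, so R3C1 = 1.
Row 3 already has 6, leaving R3C4 = 3.
The 4 cells of cage e must have sum 17, which forces R3C5 = 5.
Cage c needs two cells with difference 4, so R4C1 = 5.
Cage e needs sum 17, which forces R4C5 = 3.
The two cells of cage a must have product 12; hence R4C6 = 2.
6 is placed in column 4, leaving R6C4 = 2.
Row 6 already has 2, leaving R6C5 = 6.
Cage f needs product 60; hence R1C1 = 6.
Column 5 now contains 6; hence R1C5 = 2.
Row 2 already has 6, which forces R2C1 = 2.
Cage i needs two cells with quotient 2; hence R2C5 = 4.
The full grid is 6 1 3 5 2 4 / 2 5 1 6 4 3 / 1 2 4 3 5 6 / 5 4 6 1 3 2 / 3 6 2 4 1 5 / 4 3 5 2 6 1.

4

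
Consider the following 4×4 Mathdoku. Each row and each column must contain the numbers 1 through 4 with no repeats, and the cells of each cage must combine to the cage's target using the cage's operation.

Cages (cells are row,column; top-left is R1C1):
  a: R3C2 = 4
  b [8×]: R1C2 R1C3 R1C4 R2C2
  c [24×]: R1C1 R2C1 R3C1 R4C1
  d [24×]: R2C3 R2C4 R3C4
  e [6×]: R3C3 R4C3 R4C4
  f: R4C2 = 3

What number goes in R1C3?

1

Cage b has product 8; hence R2C2 = 1.
A is a freebie, which forces R3C2 = 4.
Cage f is a single given cell, leaving R4C2 = 3.
Column 2 already has 4, leaving R1C2 = 2.
The 3 cells of cage e must have product 6, leaving R3C3 = 3.
Row 3 now contains 3, which forces R3C4 = 2.
2 is placed in column 4, which forces R4C4 = 1.
The 4 cells of cage b must have product 8, which forces R1C3 = 1.
Column 4 now contains 1, which forces R1C4 = 4.
Cage d has product 24, which forces R2C3 = 4.
Cage d has product 24, so R2C4 = 3.
Row 3 already has 2; hence R3C1 = 1.
1 is placed in row 4; hence R4C3 = 2.
4 is placed in row 1, leaving R1C1 = 3.
3 is placed in row 2; hence R2C1 = 2.
Row 4 already has 2, so R4C1 = 4.
Completed grid: 3 2 1 4 / 2 1 4 3 / 1 4 3 2 / 4 3 2 1.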